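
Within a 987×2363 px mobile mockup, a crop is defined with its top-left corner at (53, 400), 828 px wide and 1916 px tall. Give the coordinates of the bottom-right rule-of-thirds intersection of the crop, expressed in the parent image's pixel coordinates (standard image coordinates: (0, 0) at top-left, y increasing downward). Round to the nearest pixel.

x = 605 px, y = 1677 px

One third of the crop width 828 is 276.00 px.
One third of the crop height 1916 is 638.67 px.
The bottom-right point is two-thirds across and two-thirds down within the crop:
x = 53 + 2 × 276.00 ≈ 605; y = 400 + 2 × 638.67 ≈ 1677.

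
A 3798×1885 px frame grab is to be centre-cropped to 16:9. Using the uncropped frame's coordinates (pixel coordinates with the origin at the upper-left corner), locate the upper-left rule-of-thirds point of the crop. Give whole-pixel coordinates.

(1340, 628)

3798/1885 > 16/9, so the 16:9 crop keeps the full height 1885 and trims width to 1885 × 16/9 = 3351.11 px.
Left offset = (3798 − 3351.11)/2 = 223.44 px; top offset = 0.
Upper-left is one-third across and one-third down within the crop:
x = 223.44 + 1 × 3351.11/3 ≈ 1340; y = 0.00 + 1 × 1885.00/3 ≈ 628.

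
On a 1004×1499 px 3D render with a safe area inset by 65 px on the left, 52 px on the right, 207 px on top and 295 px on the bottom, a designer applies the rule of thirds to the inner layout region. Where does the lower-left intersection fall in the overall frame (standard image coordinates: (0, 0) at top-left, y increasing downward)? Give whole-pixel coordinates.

Content width = 1004 − 65 − 52 = 887 px; content height = 1499 − 207 − 295 = 997 px.
Lower-left is one-third across and two-thirds down within the inner layout region.
x = 65 + 1 × 887/3 = 65 + 295.67 ≈ 361
y = 207 + 2 × 997/3 = 207 + 664.67 ≈ 872

(361, 872)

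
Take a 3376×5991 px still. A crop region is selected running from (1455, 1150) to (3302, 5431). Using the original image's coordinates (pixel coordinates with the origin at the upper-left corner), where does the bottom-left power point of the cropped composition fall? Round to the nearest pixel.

Crop width = 3302 − 1455 = 1847 px; one third is 615.67 px.
Crop height = 5431 − 1150 = 4281 px; one third is 1427.00 px.
The bottom-left point is one-third across and two-thirds down within the crop:
x = 1455 + 1 × 615.67 ≈ 2071; y = 1150 + 2 × 1427.00 ≈ 4004.

(2071, 4004)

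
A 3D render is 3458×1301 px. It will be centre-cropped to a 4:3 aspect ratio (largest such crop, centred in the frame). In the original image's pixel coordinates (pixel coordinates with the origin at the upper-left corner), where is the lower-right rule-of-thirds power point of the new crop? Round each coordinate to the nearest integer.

3458/1301 > 4/3, so the 4:3 crop keeps the full height 1301 and trims width to 1301 × 4/3 = 1734.67 px.
Left offset = (3458 − 1734.67)/2 = 861.67 px; top offset = 0.
Lower-right is two-thirds across and two-thirds down within the crop:
x = 861.67 + 2 × 1734.67/3 ≈ 2018; y = 0.00 + 2 × 1301.00/3 ≈ 867.

x = 2018 px, y = 867 px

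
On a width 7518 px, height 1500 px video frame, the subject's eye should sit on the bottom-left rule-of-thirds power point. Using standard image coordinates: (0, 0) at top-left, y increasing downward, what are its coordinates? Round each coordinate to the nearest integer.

The bottom-left point sits one-third of the way across and two-thirds of the way down.
x = 1 × 7518/3 ≈ 2506; y = 2 × 1500/3 ≈ 1000.

x = 2506 px, y = 1000 px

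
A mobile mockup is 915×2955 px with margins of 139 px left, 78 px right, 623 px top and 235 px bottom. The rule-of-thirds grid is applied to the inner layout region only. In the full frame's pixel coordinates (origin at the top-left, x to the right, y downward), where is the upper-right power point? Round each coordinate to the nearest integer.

Content width = 915 − 139 − 78 = 698 px; content height = 2955 − 623 − 235 = 2097 px.
Upper-right is two-thirds across and one-third down within the inner layout region.
x = 139 + 2 × 698/3 = 139 + 465.33 ≈ 604
y = 623 + 1 × 2097/3 = 623 + 699.00 ≈ 1322

(604, 1322)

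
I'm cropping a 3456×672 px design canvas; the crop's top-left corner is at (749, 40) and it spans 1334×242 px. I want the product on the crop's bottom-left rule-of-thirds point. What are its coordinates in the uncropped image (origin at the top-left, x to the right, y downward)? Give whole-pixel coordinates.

x = 1194 px, y = 201 px

One third of the crop width 1334 is 444.67 px.
One third of the crop height 242 is 80.67 px.
The bottom-left point is one-third across and two-thirds down within the crop:
x = 749 + 1 × 444.67 ≈ 1194; y = 40 + 2 × 80.67 ≈ 201.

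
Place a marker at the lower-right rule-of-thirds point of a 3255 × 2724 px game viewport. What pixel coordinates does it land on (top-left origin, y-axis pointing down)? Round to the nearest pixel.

(2170, 1816)

The lower-right point sits two-thirds of the way across and two-thirds of the way down.
x = 2 × 3255/3 ≈ 2170; y = 2 × 2724/3 ≈ 1816.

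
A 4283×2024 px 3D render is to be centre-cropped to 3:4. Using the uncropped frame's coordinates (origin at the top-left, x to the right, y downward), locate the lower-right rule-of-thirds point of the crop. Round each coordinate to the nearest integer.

x = 2395 px, y = 1349 px

4283/2024 > 3/4, so the 3:4 crop keeps the full height 2024 and trims width to 2024 × 3/4 = 1518.00 px.
Left offset = (4283 − 1518.00)/2 = 1382.50 px; top offset = 0.
Lower-right is two-thirds across and two-thirds down within the crop:
x = 1382.50 + 2 × 1518.00/3 ≈ 2395; y = 0.00 + 2 × 2024.00/3 ≈ 1349.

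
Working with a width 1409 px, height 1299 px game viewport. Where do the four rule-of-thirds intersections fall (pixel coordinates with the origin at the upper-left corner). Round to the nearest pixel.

One third of 1409 is 469.67; one third of 1299 is 433.
Vertical third lines at x = 470 and x = 939; horizontal third lines at y = 433 and y = 866.

(470, 433), (939, 433), (470, 866), (939, 866)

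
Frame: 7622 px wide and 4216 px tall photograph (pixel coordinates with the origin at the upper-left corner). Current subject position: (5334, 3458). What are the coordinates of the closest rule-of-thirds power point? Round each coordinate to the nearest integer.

Third lines: x ∈ {2541, 5081}, y ∈ {1405, 2811}.
5334 is closer to x = 5081; 3458 is closer to y = 2811.
So the nearest intersection is the lower-right power point.

(5081, 2811)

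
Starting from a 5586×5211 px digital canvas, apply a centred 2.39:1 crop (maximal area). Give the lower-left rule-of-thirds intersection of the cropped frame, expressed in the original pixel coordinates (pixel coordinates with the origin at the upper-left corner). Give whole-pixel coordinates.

5586/5211 < 2.39/1, so the 2.39:1 crop keeps the full width 5586 and trims height to 5586 × 1/2.39 = 2337.24 px.
Top offset = (5211 − 2337.24)/2 = 1436.88 px; left offset = 0.
Lower-left is one-third across and two-thirds down within the crop:
x = 0.00 + 1 × 5586.00/3 ≈ 1862; y = 1436.88 + 2 × 2337.24/3 ≈ 2995.

x = 1862 px, y = 2995 px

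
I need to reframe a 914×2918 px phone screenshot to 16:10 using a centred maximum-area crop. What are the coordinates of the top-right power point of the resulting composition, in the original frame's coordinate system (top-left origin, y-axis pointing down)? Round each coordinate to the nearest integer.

x = 609 px, y = 1364 px

914/2918 < 16/10, so the 16:10 crop keeps the full width 914 and trims height to 914 × 10/16 = 571.25 px.
Top offset = (2918 − 571.25)/2 = 1173.38 px; left offset = 0.
Top-right is two-thirds across and one-third down within the crop:
x = 0.00 + 2 × 914.00/3 ≈ 609; y = 1173.38 + 1 × 571.25/3 ≈ 1364.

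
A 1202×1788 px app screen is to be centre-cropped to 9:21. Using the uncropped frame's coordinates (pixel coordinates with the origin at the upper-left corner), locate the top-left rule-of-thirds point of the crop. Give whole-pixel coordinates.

(473, 596)

1202/1788 > 9/21, so the 9:21 crop keeps the full height 1788 and trims width to 1788 × 9/21 = 766.29 px.
Left offset = (1202 − 766.29)/2 = 217.86 px; top offset = 0.
Top-left is one-third across and one-third down within the crop:
x = 217.86 + 1 × 766.29/3 ≈ 473; y = 0.00 + 1 × 1788.00/3 ≈ 596.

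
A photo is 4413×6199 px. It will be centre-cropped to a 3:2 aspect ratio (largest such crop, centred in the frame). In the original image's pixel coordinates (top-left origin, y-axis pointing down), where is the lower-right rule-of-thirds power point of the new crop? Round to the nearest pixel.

(2942, 3590)

4413/6199 < 3/2, so the 3:2 crop keeps the full width 4413 and trims height to 4413 × 2/3 = 2942.00 px.
Top offset = (6199 − 2942.00)/2 = 1628.50 px; left offset = 0.
Lower-right is two-thirds across and two-thirds down within the crop:
x = 0.00 + 2 × 4413.00/3 ≈ 2942; y = 1628.50 + 2 × 2942.00/3 ≈ 3590.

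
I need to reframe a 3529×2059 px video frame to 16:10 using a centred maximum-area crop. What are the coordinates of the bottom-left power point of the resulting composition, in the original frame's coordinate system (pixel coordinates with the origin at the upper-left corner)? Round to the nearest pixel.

(1215, 1373)

3529/2059 > 16/10, so the 16:10 crop keeps the full height 2059 and trims width to 2059 × 16/10 = 3294.40 px.
Left offset = (3529 − 3294.40)/2 = 117.30 px; top offset = 0.
Bottom-left is one-third across and two-thirds down within the crop:
x = 117.30 + 1 × 3294.40/3 ≈ 1215; y = 0.00 + 2 × 2059.00/3 ≈ 1373.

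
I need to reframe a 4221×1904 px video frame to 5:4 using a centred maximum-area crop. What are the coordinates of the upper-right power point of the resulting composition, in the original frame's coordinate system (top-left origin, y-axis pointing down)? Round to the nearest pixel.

4221/1904 > 5/4, so the 5:4 crop keeps the full height 1904 and trims width to 1904 × 5/4 = 2380.00 px.
Left offset = (4221 − 2380.00)/2 = 920.50 px; top offset = 0.
Upper-right is two-thirds across and one-third down within the crop:
x = 920.50 + 2 × 2380.00/3 ≈ 2507; y = 0.00 + 1 × 1904.00/3 ≈ 635.

x = 2507 px, y = 635 px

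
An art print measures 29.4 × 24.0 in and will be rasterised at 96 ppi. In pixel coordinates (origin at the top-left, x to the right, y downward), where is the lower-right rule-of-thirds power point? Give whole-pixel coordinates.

In pixels the canvas is 29.4 × 96 = 2822.4 wide and 24.0 × 96 = 2304 tall.
The lower-right point is two-thirds across and two-thirds down:
x = 2 × 2822.4/3 ≈ 1882; y = 2 × 2304/3 ≈ 1536.

x = 1882 px, y = 1536 px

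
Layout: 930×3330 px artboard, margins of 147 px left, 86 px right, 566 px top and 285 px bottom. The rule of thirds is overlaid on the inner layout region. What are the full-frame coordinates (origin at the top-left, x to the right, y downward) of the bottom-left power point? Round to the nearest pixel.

Content width = 930 − 147 − 86 = 697 px; content height = 3330 − 566 − 285 = 2479 px.
Bottom-left is one-third across and two-thirds down within the inner layout region.
x = 147 + 1 × 697/3 = 147 + 232.33 ≈ 379
y = 566 + 2 × 2479/3 = 566 + 1652.67 ≈ 2219

(379, 2219)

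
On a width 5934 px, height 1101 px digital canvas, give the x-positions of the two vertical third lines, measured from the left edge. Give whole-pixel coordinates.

5934 / 3 = 1978, so the vertical lines sit at one and two thirds of 5934.

x = 1978 px and x = 3956 px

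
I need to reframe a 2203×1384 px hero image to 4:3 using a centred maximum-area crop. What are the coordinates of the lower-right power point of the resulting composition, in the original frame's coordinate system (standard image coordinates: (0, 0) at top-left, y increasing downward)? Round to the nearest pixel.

2203/1384 > 4/3, so the 4:3 crop keeps the full height 1384 and trims width to 1384 × 4/3 = 1845.33 px.
Left offset = (2203 − 1845.33)/2 = 178.83 px; top offset = 0.
Lower-right is two-thirds across and two-thirds down within the crop:
x = 178.83 + 2 × 1845.33/3 ≈ 1409; y = 0.00 + 2 × 1384.00/3 ≈ 923.

(1409, 923)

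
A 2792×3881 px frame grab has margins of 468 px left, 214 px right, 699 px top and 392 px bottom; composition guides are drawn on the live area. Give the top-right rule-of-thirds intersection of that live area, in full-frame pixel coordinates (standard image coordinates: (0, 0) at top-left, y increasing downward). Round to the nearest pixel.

Content width = 2792 − 468 − 214 = 2110 px; content height = 3881 − 699 − 392 = 2790 px.
Top-right is two-thirds across and one-third down within the live area.
x = 468 + 2 × 2110/3 = 468 + 1406.67 ≈ 1875
y = 699 + 1 × 2790/3 = 699 + 930.00 ≈ 1629

x = 1875 px, y = 1629 px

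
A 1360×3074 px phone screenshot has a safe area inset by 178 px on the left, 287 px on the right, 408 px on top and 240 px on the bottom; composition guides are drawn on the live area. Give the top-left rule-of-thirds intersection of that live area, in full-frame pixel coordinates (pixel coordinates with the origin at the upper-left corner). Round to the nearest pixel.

Content width = 1360 − 178 − 287 = 895 px; content height = 3074 − 408 − 240 = 2426 px.
Top-left is one-third across and one-third down within the live area.
x = 178 + 1 × 895/3 = 178 + 298.33 ≈ 476
y = 408 + 1 × 2426/3 = 408 + 808.67 ≈ 1217

x = 476 px, y = 1217 px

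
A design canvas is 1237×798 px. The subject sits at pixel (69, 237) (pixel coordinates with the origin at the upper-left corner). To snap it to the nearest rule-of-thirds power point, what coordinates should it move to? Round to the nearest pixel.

(412, 266)

Third lines: x ∈ {412, 825}, y ∈ {266, 532}.
69 is closer to x = 412; 237 is closer to y = 266.
So the nearest intersection is the upper-left power point.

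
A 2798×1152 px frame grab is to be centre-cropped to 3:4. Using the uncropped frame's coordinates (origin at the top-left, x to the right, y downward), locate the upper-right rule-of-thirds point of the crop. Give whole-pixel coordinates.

2798/1152 > 3/4, so the 3:4 crop keeps the full height 1152 and trims width to 1152 × 3/4 = 864.00 px.
Left offset = (2798 − 864.00)/2 = 967.00 px; top offset = 0.
Upper-right is two-thirds across and one-third down within the crop:
x = 967.00 + 2 × 864.00/3 ≈ 1543; y = 0.00 + 1 × 1152.00/3 ≈ 384.

(1543, 384)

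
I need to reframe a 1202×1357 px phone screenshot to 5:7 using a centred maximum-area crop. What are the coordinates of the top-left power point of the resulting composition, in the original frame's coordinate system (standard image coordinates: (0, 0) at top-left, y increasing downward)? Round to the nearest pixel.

1202/1357 > 5/7, so the 5:7 crop keeps the full height 1357 and trims width to 1357 × 5/7 = 969.29 px.
Left offset = (1202 − 969.29)/2 = 116.36 px; top offset = 0.
Top-left is one-third across and one-third down within the crop:
x = 116.36 + 1 × 969.29/3 ≈ 439; y = 0.00 + 1 × 1357.00/3 ≈ 452.

(439, 452)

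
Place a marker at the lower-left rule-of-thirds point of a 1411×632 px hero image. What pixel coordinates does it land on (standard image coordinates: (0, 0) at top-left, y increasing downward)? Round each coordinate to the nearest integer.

(470, 421)

The lower-left point sits one-third of the way across and two-thirds of the way down.
x = 1 × 1411/3 ≈ 470; y = 2 × 632/3 ≈ 421.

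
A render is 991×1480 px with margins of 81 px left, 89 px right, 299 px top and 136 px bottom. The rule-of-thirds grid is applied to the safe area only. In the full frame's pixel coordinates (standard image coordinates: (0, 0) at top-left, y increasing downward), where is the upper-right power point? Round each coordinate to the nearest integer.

x = 628 px, y = 647 px

Content width = 991 − 81 − 89 = 821 px; content height = 1480 − 299 − 136 = 1045 px.
Upper-right is two-thirds across and one-third down within the safe area.
x = 81 + 2 × 821/3 = 81 + 547.33 ≈ 628
y = 299 + 1 × 1045/3 = 299 + 348.33 ≈ 647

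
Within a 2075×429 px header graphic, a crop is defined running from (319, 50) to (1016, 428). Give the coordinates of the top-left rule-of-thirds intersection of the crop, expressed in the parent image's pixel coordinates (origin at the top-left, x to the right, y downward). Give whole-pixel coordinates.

x = 551 px, y = 176 px

Crop width = 1016 − 319 = 697 px; one third is 232.33 px.
Crop height = 428 − 50 = 378 px; one third is 126.00 px.
The top-left point is one-third across and one-third down within the crop:
x = 319 + 1 × 232.33 ≈ 551; y = 50 + 1 × 126.00 ≈ 176.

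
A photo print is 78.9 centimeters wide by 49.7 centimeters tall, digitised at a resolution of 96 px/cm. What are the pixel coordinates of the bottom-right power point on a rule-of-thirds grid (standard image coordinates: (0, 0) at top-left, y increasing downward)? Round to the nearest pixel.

x = 5050 px, y = 3181 px

In pixels the canvas is 78.9 × 96 = 7574.4 wide and 49.7 × 96 = 4771.2 tall.
The bottom-right point is two-thirds across and two-thirds down:
x = 2 × 7574.4/3 ≈ 5050; y = 2 × 4771.2/3 ≈ 3181.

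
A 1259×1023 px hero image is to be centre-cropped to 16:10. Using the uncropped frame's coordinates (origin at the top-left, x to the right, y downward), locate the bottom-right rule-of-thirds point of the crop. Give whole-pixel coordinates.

x = 839 px, y = 643 px

1259/1023 < 16/10, so the 16:10 crop keeps the full width 1259 and trims height to 1259 × 10/16 = 786.88 px.
Top offset = (1023 − 786.88)/2 = 118.06 px; left offset = 0.
Bottom-right is two-thirds across and two-thirds down within the crop:
x = 0.00 + 2 × 1259.00/3 ≈ 839; y = 118.06 + 2 × 786.88/3 ≈ 643.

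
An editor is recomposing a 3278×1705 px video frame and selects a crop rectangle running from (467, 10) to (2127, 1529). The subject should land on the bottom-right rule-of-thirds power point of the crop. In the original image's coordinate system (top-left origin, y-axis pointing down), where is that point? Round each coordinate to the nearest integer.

Crop width = 2127 − 467 = 1660 px; one third is 553.33 px.
Crop height = 1529 − 10 = 1519 px; one third is 506.33 px.
The bottom-right point is two-thirds across and two-thirds down within the crop:
x = 467 + 2 × 553.33 ≈ 1574; y = 10 + 2 × 506.33 ≈ 1023.

x = 1574 px, y = 1023 px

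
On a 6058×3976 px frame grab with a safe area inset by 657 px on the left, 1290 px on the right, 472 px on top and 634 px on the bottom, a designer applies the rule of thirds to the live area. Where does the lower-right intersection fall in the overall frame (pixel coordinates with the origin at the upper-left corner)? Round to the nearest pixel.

Content width = 6058 − 657 − 1290 = 4111 px; content height = 3976 − 472 − 634 = 2870 px.
Lower-right is two-thirds across and two-thirds down within the live area.
x = 657 + 2 × 4111/3 = 657 + 2740.67 ≈ 3398
y = 472 + 2 × 2870/3 = 472 + 1913.33 ≈ 2385

(3398, 2385)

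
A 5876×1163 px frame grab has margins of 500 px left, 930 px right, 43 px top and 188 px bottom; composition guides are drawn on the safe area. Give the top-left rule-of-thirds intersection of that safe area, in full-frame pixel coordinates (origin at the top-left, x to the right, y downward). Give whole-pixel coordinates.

(1982, 354)

Content width = 5876 − 500 − 930 = 4446 px; content height = 1163 − 43 − 188 = 932 px.
Top-left is one-third across and one-third down within the safe area.
x = 500 + 1 × 4446/3 = 500 + 1482.00 ≈ 1982
y = 43 + 1 × 932/3 = 43 + 310.67 ≈ 354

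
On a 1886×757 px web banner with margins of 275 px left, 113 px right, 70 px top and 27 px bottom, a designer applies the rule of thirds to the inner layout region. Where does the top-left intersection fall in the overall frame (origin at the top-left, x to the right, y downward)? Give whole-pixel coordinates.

Content width = 1886 − 275 − 113 = 1498 px; content height = 757 − 70 − 27 = 660 px.
Top-left is one-third across and one-third down within the inner layout region.
x = 275 + 1 × 1498/3 = 275 + 499.33 ≈ 774
y = 70 + 1 × 660/3 = 70 + 220.00 ≈ 290

x = 774 px, y = 290 px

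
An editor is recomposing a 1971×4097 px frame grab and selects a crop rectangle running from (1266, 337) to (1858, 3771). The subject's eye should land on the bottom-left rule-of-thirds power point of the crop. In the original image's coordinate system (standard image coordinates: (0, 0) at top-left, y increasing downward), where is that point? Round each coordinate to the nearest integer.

x = 1463 px, y = 2626 px

Crop width = 1858 − 1266 = 592 px; one third is 197.33 px.
Crop height = 3771 − 337 = 3434 px; one third is 1144.67 px.
The bottom-left point is one-third across and two-thirds down within the crop:
x = 1266 + 1 × 197.33 ≈ 1463; y = 337 + 2 × 1144.67 ≈ 2626.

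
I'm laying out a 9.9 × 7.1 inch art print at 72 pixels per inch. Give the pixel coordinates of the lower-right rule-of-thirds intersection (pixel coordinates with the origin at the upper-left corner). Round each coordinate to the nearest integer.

In pixels the canvas is 9.9 × 72 = 712.8 wide and 7.1 × 72 = 511.2 tall.
The lower-right point is two-thirds across and two-thirds down:
x = 2 × 712.8/3 ≈ 475; y = 2 × 511.2/3 ≈ 341.

(475, 341)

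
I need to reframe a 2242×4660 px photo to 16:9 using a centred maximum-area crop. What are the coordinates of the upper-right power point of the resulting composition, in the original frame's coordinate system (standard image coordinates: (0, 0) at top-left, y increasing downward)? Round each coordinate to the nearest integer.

(1495, 2120)

2242/4660 < 16/9, so the 16:9 crop keeps the full width 2242 and trims height to 2242 × 9/16 = 1261.12 px.
Top offset = (4660 − 1261.12)/2 = 1699.44 px; left offset = 0.
Upper-right is two-thirds across and one-third down within the crop:
x = 0.00 + 2 × 2242.00/3 ≈ 1495; y = 1699.44 + 1 × 1261.12/3 ≈ 2120.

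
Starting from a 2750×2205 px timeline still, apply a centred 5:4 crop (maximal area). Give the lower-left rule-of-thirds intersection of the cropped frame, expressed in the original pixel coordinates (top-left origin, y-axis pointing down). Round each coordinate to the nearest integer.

2750/2205 < 5/4, so the 5:4 crop keeps the full width 2750 and trims height to 2750 × 4/5 = 2200.00 px.
Top offset = (2205 − 2200.00)/2 = 2.50 px; left offset = 0.
Lower-left is one-third across and two-thirds down within the crop:
x = 0.00 + 1 × 2750.00/3 ≈ 917; y = 2.50 + 2 × 2200.00/3 ≈ 1469.

(917, 1469)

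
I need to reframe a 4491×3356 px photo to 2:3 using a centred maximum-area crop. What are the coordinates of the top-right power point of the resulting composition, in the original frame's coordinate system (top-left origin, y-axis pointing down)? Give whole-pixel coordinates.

(2618, 1119)

4491/3356 > 2/3, so the 2:3 crop keeps the full height 3356 and trims width to 3356 × 2/3 = 2237.33 px.
Left offset = (4491 − 2237.33)/2 = 1126.83 px; top offset = 0.
Top-right is two-thirds across and one-third down within the crop:
x = 1126.83 + 2 × 2237.33/3 ≈ 2618; y = 0.00 + 1 × 3356.00/3 ≈ 1119.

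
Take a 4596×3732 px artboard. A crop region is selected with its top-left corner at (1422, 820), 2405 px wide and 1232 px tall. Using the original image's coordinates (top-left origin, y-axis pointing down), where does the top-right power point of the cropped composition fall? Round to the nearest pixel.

x = 3025 px, y = 1231 px

One third of the crop width 2405 is 801.67 px.
One third of the crop height 1232 is 410.67 px.
The top-right point is two-thirds across and one-third down within the crop:
x = 1422 + 2 × 801.67 ≈ 3025; y = 820 + 1 × 410.67 ≈ 1231.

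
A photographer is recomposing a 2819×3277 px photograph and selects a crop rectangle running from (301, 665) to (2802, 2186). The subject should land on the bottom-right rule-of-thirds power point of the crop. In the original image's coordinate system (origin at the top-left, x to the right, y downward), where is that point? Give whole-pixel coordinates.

(1968, 1679)

Crop width = 2802 − 301 = 2501 px; one third is 833.67 px.
Crop height = 2186 − 665 = 1521 px; one third is 507.00 px.
The bottom-right point is two-thirds across and two-thirds down within the crop:
x = 301 + 2 × 833.67 ≈ 1968; y = 665 + 2 × 507.00 ≈ 1679.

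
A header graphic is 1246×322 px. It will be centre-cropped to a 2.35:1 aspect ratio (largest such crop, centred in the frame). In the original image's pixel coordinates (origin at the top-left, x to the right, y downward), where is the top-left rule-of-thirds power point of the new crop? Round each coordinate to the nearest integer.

(497, 107)

1246/322 > 2.35/1, so the 2.35:1 crop keeps the full height 322 and trims width to 322 × 2.35/1 = 756.70 px.
Left offset = (1246 − 756.70)/2 = 244.65 px; top offset = 0.
Top-left is one-third across and one-third down within the crop:
x = 244.65 + 1 × 756.70/3 ≈ 497; y = 0.00 + 1 × 322.00/3 ≈ 107.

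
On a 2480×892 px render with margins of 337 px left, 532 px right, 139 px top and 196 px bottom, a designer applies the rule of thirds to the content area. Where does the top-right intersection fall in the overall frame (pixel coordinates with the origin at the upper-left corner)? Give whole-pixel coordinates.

(1411, 325)

Content width = 2480 − 337 − 532 = 1611 px; content height = 892 − 139 − 196 = 557 px.
Top-right is two-thirds across and one-third down within the content area.
x = 337 + 2 × 1611/3 = 337 + 1074.00 ≈ 1411
y = 139 + 1 × 557/3 = 139 + 185.67 ≈ 325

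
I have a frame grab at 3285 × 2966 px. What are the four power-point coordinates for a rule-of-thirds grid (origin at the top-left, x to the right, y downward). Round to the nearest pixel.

(1095, 989), (2190, 989), (1095, 1977), (2190, 1977)

One third of 3285 is 1095; one third of 2966 is 988.67.
Vertical third lines at x = 1095 and x = 2190; horizontal third lines at y = 989 and y = 1977.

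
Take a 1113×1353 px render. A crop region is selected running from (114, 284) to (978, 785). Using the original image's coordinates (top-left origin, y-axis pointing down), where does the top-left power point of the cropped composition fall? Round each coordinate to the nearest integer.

Crop width = 978 − 114 = 864 px; one third is 288.00 px.
Crop height = 785 − 284 = 501 px; one third is 167.00 px.
The top-left point is one-third across and one-third down within the crop:
x = 114 + 1 × 288.00 ≈ 402; y = 284 + 1 × 167.00 ≈ 451.

x = 402 px, y = 451 px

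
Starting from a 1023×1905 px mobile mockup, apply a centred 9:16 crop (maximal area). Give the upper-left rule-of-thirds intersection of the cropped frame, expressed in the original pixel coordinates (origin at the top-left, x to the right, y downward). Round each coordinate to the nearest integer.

1023/1905 < 9/16, so the 9:16 crop keeps the full width 1023 and trims height to 1023 × 16/9 = 1818.67 px.
Top offset = (1905 − 1818.67)/2 = 43.17 px; left offset = 0.
Upper-left is one-third across and one-third down within the crop:
x = 0.00 + 1 × 1023.00/3 ≈ 341; y = 43.17 + 1 × 1818.67/3 ≈ 649.

x = 341 px, y = 649 px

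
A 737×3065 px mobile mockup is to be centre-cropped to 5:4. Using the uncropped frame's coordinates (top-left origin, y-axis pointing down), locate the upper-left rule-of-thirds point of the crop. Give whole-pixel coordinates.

(246, 1434)

737/3065 < 5/4, so the 5:4 crop keeps the full width 737 and trims height to 737 × 4/5 = 589.60 px.
Top offset = (3065 − 589.60)/2 = 1237.70 px; left offset = 0.
Upper-left is one-third across and one-third down within the crop:
x = 0.00 + 1 × 737.00/3 ≈ 246; y = 1237.70 + 1 × 589.60/3 ≈ 1434.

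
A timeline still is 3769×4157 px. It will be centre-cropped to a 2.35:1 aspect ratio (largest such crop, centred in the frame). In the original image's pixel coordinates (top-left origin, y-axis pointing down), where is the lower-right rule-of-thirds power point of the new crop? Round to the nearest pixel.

(2513, 2346)

3769/4157 < 2.35/1, so the 2.35:1 crop keeps the full width 3769 and trims height to 3769 × 1/2.35 = 1603.83 px.
Top offset = (4157 − 1603.83)/2 = 1276.59 px; left offset = 0.
Lower-right is two-thirds across and two-thirds down within the crop:
x = 0.00 + 2 × 3769.00/3 ≈ 2513; y = 1276.59 + 2 × 1603.83/3 ≈ 2346.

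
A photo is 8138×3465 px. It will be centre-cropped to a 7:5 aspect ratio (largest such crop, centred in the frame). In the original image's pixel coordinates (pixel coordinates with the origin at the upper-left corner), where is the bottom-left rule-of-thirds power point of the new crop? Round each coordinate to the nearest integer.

8138/3465 > 7/5, so the 7:5 crop keeps the full height 3465 and trims width to 3465 × 7/5 = 4851.00 px.
Left offset = (8138 − 4851.00)/2 = 1643.50 px; top offset = 0.
Bottom-left is one-third across and two-thirds down within the crop:
x = 1643.50 + 1 × 4851.00/3 ≈ 3261; y = 0.00 + 2 × 3465.00/3 ≈ 2310.

x = 3261 px, y = 2310 px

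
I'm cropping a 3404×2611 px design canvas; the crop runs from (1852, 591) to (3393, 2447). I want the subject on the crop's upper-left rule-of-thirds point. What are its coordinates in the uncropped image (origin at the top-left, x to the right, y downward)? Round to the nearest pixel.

(2366, 1210)

Crop width = 3393 − 1852 = 1541 px; one third is 513.67 px.
Crop height = 2447 − 591 = 1856 px; one third is 618.67 px.
The upper-left point is one-third across and one-third down within the crop:
x = 1852 + 1 × 513.67 ≈ 2366; y = 591 + 1 × 618.67 ≈ 1210.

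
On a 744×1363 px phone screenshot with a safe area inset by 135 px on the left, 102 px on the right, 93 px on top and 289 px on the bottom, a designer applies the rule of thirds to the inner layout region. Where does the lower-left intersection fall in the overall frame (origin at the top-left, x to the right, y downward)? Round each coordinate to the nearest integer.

(304, 747)

Content width = 744 − 135 − 102 = 507 px; content height = 1363 − 93 − 289 = 981 px.
Lower-left is one-third across and two-thirds down within the inner layout region.
x = 135 + 1 × 507/3 = 135 + 169.00 ≈ 304
y = 93 + 2 × 981/3 = 93 + 654.00 ≈ 747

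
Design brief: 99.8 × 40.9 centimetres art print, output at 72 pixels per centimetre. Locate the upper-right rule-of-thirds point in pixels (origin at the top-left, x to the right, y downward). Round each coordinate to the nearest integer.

In pixels the canvas is 99.8 × 72 = 7185.6 wide and 40.9 × 72 = 2944.8 tall.
The upper-right point is two-thirds across and one-third down:
x = 2 × 7185.6/3 ≈ 4790; y = 1 × 2944.8/3 ≈ 982.

(4790, 982)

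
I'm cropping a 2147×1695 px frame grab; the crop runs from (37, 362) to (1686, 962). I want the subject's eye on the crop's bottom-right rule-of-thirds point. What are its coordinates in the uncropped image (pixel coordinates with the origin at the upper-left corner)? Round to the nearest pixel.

(1136, 762)

Crop width = 1686 − 37 = 1649 px; one third is 549.67 px.
Crop height = 962 − 362 = 600 px; one third is 200.00 px.
The bottom-right point is two-thirds across and two-thirds down within the crop:
x = 37 + 2 × 549.67 ≈ 1136; y = 362 + 2 × 200.00 ≈ 762.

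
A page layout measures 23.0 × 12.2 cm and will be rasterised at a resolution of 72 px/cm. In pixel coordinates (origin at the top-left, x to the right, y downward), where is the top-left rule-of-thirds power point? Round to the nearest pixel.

(552, 293)

In pixels the canvas is 23.0 × 72 = 1656 wide and 12.2 × 72 = 878.4 tall.
The top-left point is one-third across and one-third down:
x = 1 × 1656/3 ≈ 552; y = 1 × 878.4/3 ≈ 293.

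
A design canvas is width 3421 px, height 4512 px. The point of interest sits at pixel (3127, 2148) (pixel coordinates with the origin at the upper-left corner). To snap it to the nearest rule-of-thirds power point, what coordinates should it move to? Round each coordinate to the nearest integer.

(2281, 1504)

Third lines: x ∈ {1140, 2281}, y ∈ {1504, 3008}.
3127 is closer to x = 2281; 2148 is closer to y = 1504.
So the nearest intersection is the upper-right power point.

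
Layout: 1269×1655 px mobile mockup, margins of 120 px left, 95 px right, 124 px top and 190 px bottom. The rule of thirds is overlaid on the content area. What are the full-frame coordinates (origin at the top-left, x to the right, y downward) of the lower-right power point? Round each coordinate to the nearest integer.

(823, 1018)

Content width = 1269 − 120 − 95 = 1054 px; content height = 1655 − 124 − 190 = 1341 px.
Lower-right is two-thirds across and two-thirds down within the content area.
x = 120 + 2 × 1054/3 = 120 + 702.67 ≈ 823
y = 124 + 2 × 1341/3 = 124 + 894.00 ≈ 1018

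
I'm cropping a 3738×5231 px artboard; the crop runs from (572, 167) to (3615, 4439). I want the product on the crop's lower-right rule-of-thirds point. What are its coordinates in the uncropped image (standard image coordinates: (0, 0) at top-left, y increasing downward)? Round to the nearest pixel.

Crop width = 3615 − 572 = 3043 px; one third is 1014.33 px.
Crop height = 4439 − 167 = 4272 px; one third is 1424.00 px.
The lower-right point is two-thirds across and two-thirds down within the crop:
x = 572 + 2 × 1014.33 ≈ 2601; y = 167 + 2 × 1424.00 ≈ 3015.

(2601, 3015)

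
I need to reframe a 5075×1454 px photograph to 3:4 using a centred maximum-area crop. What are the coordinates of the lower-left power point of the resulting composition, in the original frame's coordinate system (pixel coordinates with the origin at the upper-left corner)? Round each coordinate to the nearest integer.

5075/1454 > 3/4, so the 3:4 crop keeps the full height 1454 and trims width to 1454 × 3/4 = 1090.50 px.
Left offset = (5075 − 1090.50)/2 = 1992.25 px; top offset = 0.
Lower-left is one-third across and two-thirds down within the crop:
x = 1992.25 + 1 × 1090.50/3 ≈ 2356; y = 0.00 + 2 × 1454.00/3 ≈ 969.

x = 2356 px, y = 969 px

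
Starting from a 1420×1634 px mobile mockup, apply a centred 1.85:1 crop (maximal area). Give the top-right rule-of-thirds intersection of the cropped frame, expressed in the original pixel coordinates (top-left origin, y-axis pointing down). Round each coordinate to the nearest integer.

x = 947 px, y = 689 px

1420/1634 < 1.85/1, so the 1.85:1 crop keeps the full width 1420 and trims height to 1420 × 1/1.85 = 767.57 px.
Top offset = (1634 − 767.57)/2 = 433.22 px; left offset = 0.
Top-right is two-thirds across and one-third down within the crop:
x = 0.00 + 2 × 1420.00/3 ≈ 947; y = 433.22 + 1 × 767.57/3 ≈ 689.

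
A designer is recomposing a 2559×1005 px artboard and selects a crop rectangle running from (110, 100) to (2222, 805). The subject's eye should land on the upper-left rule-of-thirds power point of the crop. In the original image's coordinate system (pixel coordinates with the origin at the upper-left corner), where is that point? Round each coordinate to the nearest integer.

(814, 335)

Crop width = 2222 − 110 = 2112 px; one third is 704.00 px.
Crop height = 805 − 100 = 705 px; one third is 235.00 px.
The upper-left point is one-third across and one-third down within the crop:
x = 110 + 1 × 704.00 ≈ 814; y = 100 + 1 × 235.00 ≈ 335.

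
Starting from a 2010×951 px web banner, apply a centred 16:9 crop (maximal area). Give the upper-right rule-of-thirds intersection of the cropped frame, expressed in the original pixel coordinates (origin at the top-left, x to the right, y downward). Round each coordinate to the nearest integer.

x = 1287 px, y = 317 px

2010/951 > 16/9, so the 16:9 crop keeps the full height 951 and trims width to 951 × 16/9 = 1690.67 px.
Left offset = (2010 − 1690.67)/2 = 159.67 px; top offset = 0.
Upper-right is two-thirds across and one-third down within the crop:
x = 159.67 + 2 × 1690.67/3 ≈ 1287; y = 0.00 + 1 × 951.00/3 ≈ 317.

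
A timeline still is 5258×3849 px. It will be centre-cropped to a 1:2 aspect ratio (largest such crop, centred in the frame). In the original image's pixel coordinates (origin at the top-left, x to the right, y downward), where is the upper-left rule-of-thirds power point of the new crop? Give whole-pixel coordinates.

5258/3849 > 1/2, so the 1:2 crop keeps the full height 3849 and trims width to 3849 × 1/2 = 1924.50 px.
Left offset = (5258 − 1924.50)/2 = 1666.75 px; top offset = 0.
Upper-left is one-third across and one-third down within the crop:
x = 1666.75 + 1 × 1924.50/3 ≈ 2308; y = 0.00 + 1 × 3849.00/3 ≈ 1283.

x = 2308 px, y = 1283 px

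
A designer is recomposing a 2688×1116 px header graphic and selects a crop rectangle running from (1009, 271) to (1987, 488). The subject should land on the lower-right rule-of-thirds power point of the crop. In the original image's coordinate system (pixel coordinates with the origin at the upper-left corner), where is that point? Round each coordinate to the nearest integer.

Crop width = 1987 − 1009 = 978 px; one third is 326.00 px.
Crop height = 488 − 271 = 217 px; one third is 72.33 px.
The lower-right point is two-thirds across and two-thirds down within the crop:
x = 1009 + 2 × 326.00 ≈ 1661; y = 271 + 2 × 72.33 ≈ 416.

x = 1661 px, y = 416 px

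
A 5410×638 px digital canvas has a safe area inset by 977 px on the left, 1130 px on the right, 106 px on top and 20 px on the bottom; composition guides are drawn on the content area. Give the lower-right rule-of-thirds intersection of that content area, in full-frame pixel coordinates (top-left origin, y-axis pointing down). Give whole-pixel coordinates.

Content width = 5410 − 977 − 1130 = 3303 px; content height = 638 − 106 − 20 = 512 px.
Lower-right is two-thirds across and two-thirds down within the content area.
x = 977 + 2 × 3303/3 = 977 + 2202.00 ≈ 3179
y = 106 + 2 × 512/3 = 106 + 341.33 ≈ 447

(3179, 447)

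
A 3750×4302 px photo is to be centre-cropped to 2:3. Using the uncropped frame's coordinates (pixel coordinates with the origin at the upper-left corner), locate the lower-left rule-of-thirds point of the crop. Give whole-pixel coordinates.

3750/4302 > 2/3, so the 2:3 crop keeps the full height 4302 and trims width to 4302 × 2/3 = 2868.00 px.
Left offset = (3750 − 2868.00)/2 = 441.00 px; top offset = 0.
Lower-left is one-third across and two-thirds down within the crop:
x = 441.00 + 1 × 2868.00/3 ≈ 1397; y = 0.00 + 2 × 4302.00/3 ≈ 2868.

x = 1397 px, y = 2868 px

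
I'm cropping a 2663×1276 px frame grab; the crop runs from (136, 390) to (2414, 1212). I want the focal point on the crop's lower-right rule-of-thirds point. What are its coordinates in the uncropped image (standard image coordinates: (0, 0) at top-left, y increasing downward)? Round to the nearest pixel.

Crop width = 2414 − 136 = 2278 px; one third is 759.33 px.
Crop height = 1212 − 390 = 822 px; one third is 274.00 px.
The lower-right point is two-thirds across and two-thirds down within the crop:
x = 136 + 2 × 759.33 ≈ 1655; y = 390 + 2 × 274.00 ≈ 938.

(1655, 938)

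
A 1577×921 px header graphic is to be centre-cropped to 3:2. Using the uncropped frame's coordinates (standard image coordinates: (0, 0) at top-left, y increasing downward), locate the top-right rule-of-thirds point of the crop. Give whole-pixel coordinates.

(1019, 307)

1577/921 > 3/2, so the 3:2 crop keeps the full height 921 and trims width to 921 × 3/2 = 1381.50 px.
Left offset = (1577 − 1381.50)/2 = 97.75 px; top offset = 0.
Top-right is two-thirds across and one-third down within the crop:
x = 97.75 + 2 × 1381.50/3 ≈ 1019; y = 0.00 + 1 × 921.00/3 ≈ 307.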